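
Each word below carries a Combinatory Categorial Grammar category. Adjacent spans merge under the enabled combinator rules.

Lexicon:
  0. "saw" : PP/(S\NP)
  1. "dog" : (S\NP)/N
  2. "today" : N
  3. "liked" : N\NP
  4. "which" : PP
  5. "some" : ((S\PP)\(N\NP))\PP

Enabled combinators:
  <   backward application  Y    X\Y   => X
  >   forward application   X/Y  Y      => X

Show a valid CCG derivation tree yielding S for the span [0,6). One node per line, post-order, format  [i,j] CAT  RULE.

[0,1] PP/(S\NP)  lex  "saw"
[1,2] (S\NP)/N  lex  "dog"
[2,3] N  lex  "today"
[1,3] S\NP  >  k=2
[0,3] PP  >  k=1
[3,4] N\NP  lex  "liked"
[4,5] PP  lex  "which"
[5,6] ((S\PP)\(N\NP))\PP  lex  "some"
[4,6] (S\PP)\(N\NP)  <  k=5
[3,6] S\PP  <  k=4
[0,6] S  <  k=3

[0,6] S   <
  [0,3] PP   >
    [0,1] "saw" : PP/(S\NP)
    [1,3] S\NP   >
      [1,2] "dog" : (S\NP)/N
      [2,3] "today" : N
  [3,6] S\PP   <
    [3,4] "liked" : N\NP
    [4,6] (S\PP)\(N\NP)   <
      [4,5] "which" : PP
      [5,6] "some" : ((S\PP)\(N\NP))\PP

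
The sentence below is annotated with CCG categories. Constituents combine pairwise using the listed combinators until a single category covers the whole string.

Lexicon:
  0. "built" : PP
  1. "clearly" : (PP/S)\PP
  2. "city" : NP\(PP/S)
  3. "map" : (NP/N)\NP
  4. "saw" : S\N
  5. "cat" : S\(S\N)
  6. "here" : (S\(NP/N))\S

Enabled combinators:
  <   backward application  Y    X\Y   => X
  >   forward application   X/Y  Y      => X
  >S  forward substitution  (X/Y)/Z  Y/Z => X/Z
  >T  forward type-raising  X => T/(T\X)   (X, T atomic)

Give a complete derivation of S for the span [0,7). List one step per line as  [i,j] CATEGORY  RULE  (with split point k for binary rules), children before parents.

[0,7] S   <
  [0,4] NP/N   <
    [0,3] NP   <
      [0,2] PP/S   <
        [0,1] "built" : PP
        [1,2] "clearly" : (PP/S)\PP
      [2,3] "city" : NP\(PP/S)
    [3,4] "map" : (NP/N)\NP
  [4,7] S\(NP/N)   <
    [4,6] S   <
      [4,5] "saw" : S\N
      [5,6] "cat" : S\(S\N)
    [6,7] "here" : (S\(NP/N))\S

[0,1] PP  lex  "built"
[1,2] (PP/S)\PP  lex  "clearly"
[0,2] PP/S  <  k=1
[2,3] NP\(PP/S)  lex  "city"
[0,3] NP  <  k=2
[3,4] (NP/N)\NP  lex  "map"
[0,4] NP/N  <  k=3
[4,5] S\N  lex  "saw"
[5,6] S\(S\N)  lex  "cat"
[4,6] S  <  k=5
[6,7] (S\(NP/N))\S  lex  "here"
[4,7] S\(NP/N)  <  k=6
[0,7] S  <  k=4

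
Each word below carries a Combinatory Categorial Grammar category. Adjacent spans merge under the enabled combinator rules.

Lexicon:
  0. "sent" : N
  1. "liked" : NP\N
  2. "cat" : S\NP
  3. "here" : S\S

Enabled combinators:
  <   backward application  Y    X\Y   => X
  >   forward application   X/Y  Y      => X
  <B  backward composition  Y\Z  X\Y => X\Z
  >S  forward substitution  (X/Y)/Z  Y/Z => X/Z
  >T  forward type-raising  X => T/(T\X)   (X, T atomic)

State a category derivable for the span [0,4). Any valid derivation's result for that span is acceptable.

S

[0,4] S   >
  [0,1] S/(S\N)   >T
    [0,1] "sent" : N
  [1,4] S\N   <B
    [1,2] "liked" : NP\N
    [2,4] S\NP   <B
      [2,3] "cat" : S\NP
      [3,4] "here" : S\S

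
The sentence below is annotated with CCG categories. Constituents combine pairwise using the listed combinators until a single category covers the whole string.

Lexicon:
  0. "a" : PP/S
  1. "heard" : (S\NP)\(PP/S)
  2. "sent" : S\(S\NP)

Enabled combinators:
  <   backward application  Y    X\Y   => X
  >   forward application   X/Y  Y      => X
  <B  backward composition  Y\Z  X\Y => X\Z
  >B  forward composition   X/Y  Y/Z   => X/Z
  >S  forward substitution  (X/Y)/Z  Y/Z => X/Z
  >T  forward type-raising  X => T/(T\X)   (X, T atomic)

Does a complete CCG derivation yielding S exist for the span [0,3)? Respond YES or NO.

YES

[0,3] S   <
  [0,2] S\NP   <
    [0,1] "a" : PP/S
    [1,2] "heard" : (S\NP)\(PP/S)
  [2,3] "sent" : S\(S\NP)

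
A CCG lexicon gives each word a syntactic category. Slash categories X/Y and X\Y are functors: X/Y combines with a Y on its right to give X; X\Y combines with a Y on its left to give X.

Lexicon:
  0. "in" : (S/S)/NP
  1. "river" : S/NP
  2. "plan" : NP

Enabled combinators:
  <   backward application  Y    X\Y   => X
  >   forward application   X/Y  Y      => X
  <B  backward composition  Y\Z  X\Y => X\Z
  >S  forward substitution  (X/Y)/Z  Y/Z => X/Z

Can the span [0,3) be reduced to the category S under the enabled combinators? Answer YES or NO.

YES

[0,3] S   >
  [0,2] S/NP   >S
    [0,1] "in" : (S/S)/NP
    [1,2] "river" : S/NP
  [2,3] "plan" : NP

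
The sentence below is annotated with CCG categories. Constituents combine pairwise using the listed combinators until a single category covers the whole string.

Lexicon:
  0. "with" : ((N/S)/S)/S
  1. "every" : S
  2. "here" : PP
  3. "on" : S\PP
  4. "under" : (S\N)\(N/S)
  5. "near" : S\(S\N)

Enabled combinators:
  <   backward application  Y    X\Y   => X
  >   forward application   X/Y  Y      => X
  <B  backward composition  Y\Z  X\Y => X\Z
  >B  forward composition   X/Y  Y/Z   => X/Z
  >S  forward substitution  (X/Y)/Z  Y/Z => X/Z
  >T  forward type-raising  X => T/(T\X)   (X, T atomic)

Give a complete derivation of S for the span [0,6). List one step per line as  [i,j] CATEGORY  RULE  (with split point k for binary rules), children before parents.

[0,1] ((N/S)/S)/S  lex  "with"
[1,2] S  lex  "every"
[0,2] (N/S)/S  >  k=1
[2,3] PP  lex  "here"
[2,3] S/(S\PP)  >T
[3,4] S\PP  lex  "on"
[2,4] S  >  k=3
[0,4] N/S  >  k=2
[4,5] (S\N)\(N/S)  lex  "under"
[0,5] S\N  <  k=4
[5,6] S\(S\N)  lex  "near"
[0,6] S  <  k=5

[0,6] S   <
  [0,5] S\N   <
    [0,4] N/S   >
      [0,2] (N/S)/S   >
        [0,1] "with" : ((N/S)/S)/S
        [1,2] "every" : S
      [2,4] S   >
        [2,3] S/(S\PP)   >T
          [2,3] "here" : PP
        [3,4] "on" : S\PP
    [4,5] "under" : (S\N)\(N/S)
  [5,6] "near" : S\(S\N)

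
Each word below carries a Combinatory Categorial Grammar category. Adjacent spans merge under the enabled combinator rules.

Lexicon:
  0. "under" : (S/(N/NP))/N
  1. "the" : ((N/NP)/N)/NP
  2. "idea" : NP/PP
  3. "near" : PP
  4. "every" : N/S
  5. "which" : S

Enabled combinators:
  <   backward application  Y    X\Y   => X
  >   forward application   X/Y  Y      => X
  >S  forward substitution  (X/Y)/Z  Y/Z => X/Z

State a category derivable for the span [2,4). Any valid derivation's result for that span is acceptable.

NP

[0,6] S   >
  [0,4] S/N   >S
    [0,1] "under" : (S/(N/NP))/N
    [1,4] (N/NP)/N   >
      [1,2] "the" : ((N/NP)/N)/NP
      [2,4] NP   >
        [2,3] "idea" : NP/PP
        [3,4] "near" : PP
  [4,6] N   >
    [4,5] "every" : N/S
    [5,6] "which" : S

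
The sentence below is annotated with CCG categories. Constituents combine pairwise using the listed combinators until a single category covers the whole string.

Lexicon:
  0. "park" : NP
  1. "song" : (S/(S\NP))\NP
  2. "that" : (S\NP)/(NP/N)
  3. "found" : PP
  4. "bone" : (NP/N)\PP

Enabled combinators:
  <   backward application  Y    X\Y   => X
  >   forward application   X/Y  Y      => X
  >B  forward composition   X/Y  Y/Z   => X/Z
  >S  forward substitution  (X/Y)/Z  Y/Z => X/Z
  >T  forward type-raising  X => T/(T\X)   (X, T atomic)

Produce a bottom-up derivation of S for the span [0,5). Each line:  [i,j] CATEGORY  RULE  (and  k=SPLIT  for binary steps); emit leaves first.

[0,5] S   >
  [0,2] S/(S\NP)   <
    [0,1] "park" : NP
    [1,2] "song" : (S/(S\NP))\NP
  [2,5] S\NP   >
    [2,3] "that" : (S\NP)/(NP/N)
    [3,5] NP/N   <
      [3,4] "found" : PP
      [4,5] "bone" : (NP/N)\PP

[0,1] NP  lex  "park"
[1,2] (S/(S\NP))\NP  lex  "song"
[0,2] S/(S\NP)  <  k=1
[2,3] (S\NP)/(NP/N)  lex  "that"
[3,4] PP  lex  "found"
[4,5] (NP/N)\PP  lex  "bone"
[3,5] NP/N  <  k=4
[2,5] S\NP  >  k=3
[0,5] S  >  k=2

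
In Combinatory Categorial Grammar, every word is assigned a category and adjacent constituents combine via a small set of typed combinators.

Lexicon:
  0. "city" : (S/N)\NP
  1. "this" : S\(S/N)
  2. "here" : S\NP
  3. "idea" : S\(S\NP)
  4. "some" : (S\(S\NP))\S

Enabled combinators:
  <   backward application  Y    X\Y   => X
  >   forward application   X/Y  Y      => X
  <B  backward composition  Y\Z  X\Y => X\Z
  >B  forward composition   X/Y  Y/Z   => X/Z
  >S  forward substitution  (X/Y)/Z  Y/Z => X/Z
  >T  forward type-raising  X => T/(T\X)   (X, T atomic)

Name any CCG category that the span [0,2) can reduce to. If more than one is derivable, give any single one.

S\NP

[0,5] S   <
  [0,2] S\NP   <B
    [0,1] "city" : (S/N)\NP
    [1,2] "this" : S\(S/N)
  [2,5] S\(S\NP)   <
    [2,4] S   <
      [2,3] "here" : S\NP
      [3,4] "idea" : S\(S\NP)
    [4,5] "some" : (S\(S\NP))\S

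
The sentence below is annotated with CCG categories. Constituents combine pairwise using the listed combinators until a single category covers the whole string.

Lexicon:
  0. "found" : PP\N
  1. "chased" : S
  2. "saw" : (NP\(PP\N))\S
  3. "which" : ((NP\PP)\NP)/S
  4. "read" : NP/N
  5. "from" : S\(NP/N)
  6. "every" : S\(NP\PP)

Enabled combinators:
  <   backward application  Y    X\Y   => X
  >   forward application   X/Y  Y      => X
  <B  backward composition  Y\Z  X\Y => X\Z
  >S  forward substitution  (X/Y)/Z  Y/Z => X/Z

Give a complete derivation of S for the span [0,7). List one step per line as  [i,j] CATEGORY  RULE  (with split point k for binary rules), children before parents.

[0,1] PP\N  lex  "found"
[1,2] S  lex  "chased"
[2,3] (NP\(PP\N))\S  lex  "saw"
[1,3] NP\(PP\N)  <  k=2
[0,3] NP  <  k=1
[3,4] ((NP\PP)\NP)/S  lex  "which"
[4,5] NP/N  lex  "read"
[5,6] S\(NP/N)  lex  "from"
[4,6] S  <  k=5
[3,6] (NP\PP)\NP  >  k=4
[6,7] S\(NP\PP)  lex  "every"
[3,7] S\NP  <B  k=6
[0,7] S  <  k=3

[0,7] S   <
  [0,3] NP   <
    [0,1] "found" : PP\N
    [1,3] NP\(PP\N)   <
      [1,2] "chased" : S
      [2,3] "saw" : (NP\(PP\N))\S
  [3,7] S\NP   <B
    [3,6] (NP\PP)\NP   >
      [3,4] "which" : ((NP\PP)\NP)/S
      [4,6] S   <
        [4,5] "read" : NP/N
        [5,6] "from" : S\(NP/N)
    [6,7] "every" : S\(NP\PP)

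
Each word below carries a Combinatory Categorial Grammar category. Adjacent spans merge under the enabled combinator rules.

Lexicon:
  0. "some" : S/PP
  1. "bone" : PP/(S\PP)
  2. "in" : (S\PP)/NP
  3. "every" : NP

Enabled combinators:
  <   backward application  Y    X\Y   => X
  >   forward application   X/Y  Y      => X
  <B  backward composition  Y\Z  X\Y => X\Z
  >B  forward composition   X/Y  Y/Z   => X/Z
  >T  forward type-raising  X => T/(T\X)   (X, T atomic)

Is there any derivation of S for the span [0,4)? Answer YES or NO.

YES

[0,4] S   >
  [0,3] S/NP   >B
    [0,1] "some" : S/PP
    [1,3] PP/NP   >B
      [1,2] "bone" : PP/(S\PP)
      [2,3] "in" : (S\PP)/NP
  [3,4] "every" : NP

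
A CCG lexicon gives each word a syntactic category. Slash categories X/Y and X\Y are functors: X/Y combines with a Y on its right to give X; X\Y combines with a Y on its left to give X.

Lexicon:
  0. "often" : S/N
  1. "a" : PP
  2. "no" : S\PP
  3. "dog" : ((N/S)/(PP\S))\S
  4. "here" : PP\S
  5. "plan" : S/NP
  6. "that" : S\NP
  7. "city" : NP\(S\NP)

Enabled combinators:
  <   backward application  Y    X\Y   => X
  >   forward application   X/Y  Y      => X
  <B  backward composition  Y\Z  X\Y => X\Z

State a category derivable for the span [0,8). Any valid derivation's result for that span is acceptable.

S

[0,8] S   >
  [0,1] "often" : S/N
  [1,8] N   >
    [1,5] N/S   >
      [1,4] (N/S)/(PP\S)   <
        [1,3] S   <
          [1,2] "a" : PP
          [2,3] "no" : S\PP
        [3,4] "dog" : ((N/S)/(PP\S))\S
      [4,5] "here" : PP\S
    [5,8] S   >
      [5,6] "plan" : S/NP
      [6,8] NP   <
        [6,7] "that" : S\NP
        [7,8] "city" : NP\(S\NP)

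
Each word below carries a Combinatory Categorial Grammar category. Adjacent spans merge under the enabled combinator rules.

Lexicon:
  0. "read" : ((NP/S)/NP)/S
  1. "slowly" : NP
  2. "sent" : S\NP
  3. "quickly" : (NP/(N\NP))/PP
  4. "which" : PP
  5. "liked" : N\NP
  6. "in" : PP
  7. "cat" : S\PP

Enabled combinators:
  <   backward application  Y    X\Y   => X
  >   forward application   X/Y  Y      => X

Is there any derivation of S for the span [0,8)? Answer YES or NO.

NO

((NP/S)/NP)/S NP S\NP (NP/(N\NP))/PP PP N\NP PP S\PP
CKY chart[0,8] = {NP}; S ∉ chart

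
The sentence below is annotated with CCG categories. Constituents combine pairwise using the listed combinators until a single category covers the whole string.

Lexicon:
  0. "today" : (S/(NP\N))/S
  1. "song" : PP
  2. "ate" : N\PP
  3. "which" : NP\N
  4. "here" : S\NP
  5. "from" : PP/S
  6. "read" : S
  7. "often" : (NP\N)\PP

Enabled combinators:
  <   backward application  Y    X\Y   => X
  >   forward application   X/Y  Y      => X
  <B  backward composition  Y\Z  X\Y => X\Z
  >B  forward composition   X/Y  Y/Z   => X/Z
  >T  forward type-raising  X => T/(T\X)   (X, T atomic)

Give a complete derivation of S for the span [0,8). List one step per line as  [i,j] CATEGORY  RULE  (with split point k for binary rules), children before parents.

[0,1] (S/(NP\N))/S  lex  "today"
[1,2] PP  lex  "song"
[1,2] S/(S\PP)  >T
[2,3] N\PP  lex  "ate"
[3,4] NP\N  lex  "which"
[2,4] NP\PP  <B  k=3
[4,5] S\NP  lex  "here"
[2,5] S\PP  <B  k=4
[1,5] S  >  k=2
[0,5] S/(NP\N)  >  k=1
[5,6] PP/S  lex  "from"
[6,7] S  lex  "read"
[5,7] PP  >  k=6
[7,8] (NP\N)\PP  lex  "often"
[5,8] NP\N  <  k=7
[0,8] S  >  k=5

[0,8] S   >
  [0,5] S/(NP\N)   >
    [0,1] "today" : (S/(NP\N))/S
    [1,5] S   >
      [1,2] S/(S\PP)   >T
        [1,2] "song" : PP
      [2,5] S\PP   <B
        [2,4] NP\PP   <B
          [2,3] "ate" : N\PP
          [3,4] "which" : NP\N
        [4,5] "here" : S\NP
  [5,8] NP\N   <
    [5,7] PP   >
      [5,6] "from" : PP/S
      [6,7] "read" : S
    [7,8] "often" : (NP\N)\PP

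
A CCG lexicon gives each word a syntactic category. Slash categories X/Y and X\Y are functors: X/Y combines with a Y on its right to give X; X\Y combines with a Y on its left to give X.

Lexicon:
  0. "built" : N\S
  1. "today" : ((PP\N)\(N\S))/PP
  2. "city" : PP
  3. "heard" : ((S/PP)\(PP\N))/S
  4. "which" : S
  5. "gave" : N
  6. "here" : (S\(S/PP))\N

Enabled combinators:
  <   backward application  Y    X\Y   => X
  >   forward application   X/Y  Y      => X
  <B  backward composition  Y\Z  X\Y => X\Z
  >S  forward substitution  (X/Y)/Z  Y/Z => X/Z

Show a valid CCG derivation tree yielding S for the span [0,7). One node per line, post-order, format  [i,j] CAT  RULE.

[0,1] N\S  lex  "built"
[1,2] ((PP\N)\(N\S))/PP  lex  "today"
[2,3] PP  lex  "city"
[1,3] (PP\N)\(N\S)  >  k=2
[0,3] PP\N  <  k=1
[3,4] ((S/PP)\(PP\N))/S  lex  "heard"
[4,5] S  lex  "which"
[3,5] (S/PP)\(PP\N)  >  k=4
[0,5] S/PP  <  k=3
[5,6] N  lex  "gave"
[6,7] (S\(S/PP))\N  lex  "here"
[5,7] S\(S/PP)  <  k=6
[0,7] S  <  k=5

[0,7] S   <
  [0,5] S/PP   <
    [0,3] PP\N   <
      [0,1] "built" : N\S
      [1,3] (PP\N)\(N\S)   >
        [1,2] "today" : ((PP\N)\(N\S))/PP
        [2,3] "city" : PP
    [3,5] (S/PP)\(PP\N)   >
      [3,4] "heard" : ((S/PP)\(PP\N))/S
      [4,5] "which" : S
  [5,7] S\(S/PP)   <
    [5,6] "gave" : N
    [6,7] "here" : (S\(S/PP))\N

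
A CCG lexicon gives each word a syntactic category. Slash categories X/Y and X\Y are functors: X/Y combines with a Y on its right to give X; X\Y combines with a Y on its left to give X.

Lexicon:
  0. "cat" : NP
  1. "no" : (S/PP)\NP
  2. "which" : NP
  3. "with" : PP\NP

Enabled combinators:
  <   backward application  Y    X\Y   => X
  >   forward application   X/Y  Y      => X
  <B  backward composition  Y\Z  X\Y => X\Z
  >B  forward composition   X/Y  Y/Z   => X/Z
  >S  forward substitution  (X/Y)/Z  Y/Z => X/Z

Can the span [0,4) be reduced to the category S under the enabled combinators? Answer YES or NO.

[0,4] S   >
  [0,2] S/PP   <
    [0,1] "cat" : NP
    [1,2] "no" : (S/PP)\NP
  [2,4] PP   <
    [2,3] "which" : NP
    [3,4] "with" : PP\NP

YES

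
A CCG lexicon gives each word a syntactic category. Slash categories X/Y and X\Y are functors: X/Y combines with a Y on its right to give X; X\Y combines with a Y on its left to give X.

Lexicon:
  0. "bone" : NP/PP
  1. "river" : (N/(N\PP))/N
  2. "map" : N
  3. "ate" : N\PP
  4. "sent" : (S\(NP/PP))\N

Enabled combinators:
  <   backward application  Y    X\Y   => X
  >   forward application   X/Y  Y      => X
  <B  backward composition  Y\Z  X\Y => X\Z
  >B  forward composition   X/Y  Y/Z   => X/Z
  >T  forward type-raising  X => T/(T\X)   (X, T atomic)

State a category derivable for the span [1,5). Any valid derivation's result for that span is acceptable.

[0,5] S   <
  [0,1] "bone" : NP/PP
  [1,5] S\(NP/PP)   <
    [1,4] N   >
      [1,3] N/(N\PP)   >
        [1,2] "river" : (N/(N\PP))/N
        [2,3] "map" : N
      [3,4] "ate" : N\PP
    [4,5] "sent" : (S\(NP/PP))\N

S\(NP/PP)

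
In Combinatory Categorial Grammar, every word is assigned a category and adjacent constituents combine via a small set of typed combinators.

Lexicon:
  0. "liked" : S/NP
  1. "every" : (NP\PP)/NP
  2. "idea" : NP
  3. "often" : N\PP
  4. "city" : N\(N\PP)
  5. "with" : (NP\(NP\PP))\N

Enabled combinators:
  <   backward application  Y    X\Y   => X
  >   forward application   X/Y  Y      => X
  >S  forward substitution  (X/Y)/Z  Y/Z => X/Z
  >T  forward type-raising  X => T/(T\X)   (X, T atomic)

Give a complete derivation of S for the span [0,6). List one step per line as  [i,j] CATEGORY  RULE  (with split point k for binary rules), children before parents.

[0,1] S/NP  lex  "liked"
[1,2] (NP\PP)/NP  lex  "every"
[2,3] NP  lex  "idea"
[1,3] NP\PP  >  k=2
[3,4] N\PP  lex  "often"
[4,5] N\(N\PP)  lex  "city"
[3,5] N  <  k=4
[5,6] (NP\(NP\PP))\N  lex  "with"
[3,6] NP\(NP\PP)  <  k=5
[1,6] NP  <  k=3
[0,6] S  >  k=1

[0,6] S   >
  [0,1] "liked" : S/NP
  [1,6] NP   <
    [1,3] NP\PP   >
      [1,2] "every" : (NP\PP)/NP
      [2,3] "idea" : NP
    [3,6] NP\(NP\PP)   <
      [3,5] N   <
        [3,4] "often" : N\PP
        [4,5] "city" : N\(N\PP)
      [5,6] "with" : (NP\(NP\PP))\N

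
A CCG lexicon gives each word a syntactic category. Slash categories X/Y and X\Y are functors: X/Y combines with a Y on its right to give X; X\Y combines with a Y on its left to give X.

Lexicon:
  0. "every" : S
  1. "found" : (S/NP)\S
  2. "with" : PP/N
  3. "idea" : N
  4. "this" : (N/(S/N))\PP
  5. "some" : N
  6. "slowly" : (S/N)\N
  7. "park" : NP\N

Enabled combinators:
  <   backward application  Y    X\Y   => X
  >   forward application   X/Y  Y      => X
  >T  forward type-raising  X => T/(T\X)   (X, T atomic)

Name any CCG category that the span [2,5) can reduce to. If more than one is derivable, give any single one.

N/(S/N)

[0,8] S   >
  [0,2] S/NP   <
    [0,1] "every" : S
    [1,2] "found" : (S/NP)\S
  [2,8] NP   <
    [2,7] N   >
      [2,5] N/(S/N)   <
        [2,4] PP   >
          [2,3] "with" : PP/N
          [3,4] "idea" : N
        [4,5] "this" : (N/(S/N))\PP
      [5,7] S/N   <
        [5,6] "some" : N
        [6,7] "slowly" : (S/N)\N
    [7,8] "park" : NP\N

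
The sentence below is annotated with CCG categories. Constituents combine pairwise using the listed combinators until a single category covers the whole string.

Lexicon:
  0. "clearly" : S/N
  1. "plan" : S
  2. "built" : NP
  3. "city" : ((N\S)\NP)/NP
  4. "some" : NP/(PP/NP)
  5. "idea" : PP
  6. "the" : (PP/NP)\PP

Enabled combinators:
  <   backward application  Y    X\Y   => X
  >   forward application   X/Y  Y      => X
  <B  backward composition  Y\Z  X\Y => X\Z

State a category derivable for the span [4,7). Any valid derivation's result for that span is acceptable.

NP

[0,7] S   >
  [0,1] "clearly" : S/N
  [1,7] N   <
    [1,2] "plan" : S
    [2,7] N\S   <
      [2,3] "built" : NP
      [3,7] (N\S)\NP   >
        [3,4] "city" : ((N\S)\NP)/NP
        [4,7] NP   >
          [4,5] "some" : NP/(PP/NP)
          [5,7] PP/NP   <
            [5,6] "idea" : PP
            [6,7] "the" : (PP/NP)\PP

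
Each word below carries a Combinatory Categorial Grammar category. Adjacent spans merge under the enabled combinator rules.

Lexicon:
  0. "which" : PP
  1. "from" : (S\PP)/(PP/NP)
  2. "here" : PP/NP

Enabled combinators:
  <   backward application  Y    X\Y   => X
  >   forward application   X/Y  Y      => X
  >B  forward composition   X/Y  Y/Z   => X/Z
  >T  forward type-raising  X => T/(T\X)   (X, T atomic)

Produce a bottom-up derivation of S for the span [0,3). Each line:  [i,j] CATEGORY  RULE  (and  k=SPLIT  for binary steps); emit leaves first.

[0,1] PP  lex  "which"
[1,2] (S\PP)/(PP/NP)  lex  "from"
[2,3] PP/NP  lex  "here"
[1,3] S\PP  >  k=2
[0,3] S  <  k=1

[0,3] S   <
  [0,1] "which" : PP
  [1,3] S\PP   >
    [1,2] "from" : (S\PP)/(PP/NP)
    [2,3] "here" : PP/NP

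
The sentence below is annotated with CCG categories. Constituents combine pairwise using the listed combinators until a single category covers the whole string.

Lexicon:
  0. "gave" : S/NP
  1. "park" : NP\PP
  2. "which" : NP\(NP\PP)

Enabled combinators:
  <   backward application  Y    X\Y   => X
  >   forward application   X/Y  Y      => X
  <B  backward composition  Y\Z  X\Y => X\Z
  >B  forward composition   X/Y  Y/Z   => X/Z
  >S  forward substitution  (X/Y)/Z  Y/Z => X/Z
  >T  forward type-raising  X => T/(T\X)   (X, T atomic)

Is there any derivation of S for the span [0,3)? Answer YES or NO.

[0,3] S   >
  [0,1] "gave" : S/NP
  [1,3] NP   <
    [1,2] "park" : NP\PP
    [2,3] "which" : NP\(NP\PP)

YES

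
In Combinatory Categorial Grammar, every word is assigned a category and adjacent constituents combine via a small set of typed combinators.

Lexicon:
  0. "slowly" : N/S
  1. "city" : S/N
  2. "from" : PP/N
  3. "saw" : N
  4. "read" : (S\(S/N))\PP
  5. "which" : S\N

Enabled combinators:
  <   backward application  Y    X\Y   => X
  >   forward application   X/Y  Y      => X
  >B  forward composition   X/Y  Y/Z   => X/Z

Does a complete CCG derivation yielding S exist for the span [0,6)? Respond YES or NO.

YES

[0,6] S   <
  [0,5] N   >
    [0,1] "slowly" : N/S
    [1,5] S   <
      [1,2] "city" : S/N
      [2,5] S\(S/N)   <
        [2,4] PP   >
          [2,3] "from" : PP/N
          [3,4] "saw" : N
        [4,5] "read" : (S\(S/N))\PP
  [5,6] "which" : S\N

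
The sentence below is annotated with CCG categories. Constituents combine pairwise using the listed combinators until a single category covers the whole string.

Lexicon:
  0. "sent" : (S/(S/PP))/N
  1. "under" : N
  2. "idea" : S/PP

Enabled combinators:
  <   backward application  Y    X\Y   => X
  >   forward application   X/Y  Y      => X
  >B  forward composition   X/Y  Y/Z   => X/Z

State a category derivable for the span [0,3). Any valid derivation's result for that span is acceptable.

[0,3] S   >
  [0,2] S/(S/PP)   >
    [0,1] "sent" : (S/(S/PP))/N
    [1,2] "under" : N
  [2,3] "idea" : S/PP

S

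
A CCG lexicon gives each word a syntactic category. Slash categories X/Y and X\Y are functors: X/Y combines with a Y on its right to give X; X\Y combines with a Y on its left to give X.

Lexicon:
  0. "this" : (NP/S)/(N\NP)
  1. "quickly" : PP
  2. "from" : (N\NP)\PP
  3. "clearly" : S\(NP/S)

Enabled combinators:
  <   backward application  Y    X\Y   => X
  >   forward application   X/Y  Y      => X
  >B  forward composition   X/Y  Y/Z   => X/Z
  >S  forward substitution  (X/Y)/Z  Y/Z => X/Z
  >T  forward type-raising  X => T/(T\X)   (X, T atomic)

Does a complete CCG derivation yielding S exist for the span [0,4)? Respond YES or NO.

[0,4] S   <
  [0,3] NP/S   >
    [0,1] "this" : (NP/S)/(N\NP)
    [1,3] N\NP   <
      [1,2] "quickly" : PP
      [2,3] "from" : (N\NP)\PP
  [3,4] "clearly" : S\(NP/S)

YES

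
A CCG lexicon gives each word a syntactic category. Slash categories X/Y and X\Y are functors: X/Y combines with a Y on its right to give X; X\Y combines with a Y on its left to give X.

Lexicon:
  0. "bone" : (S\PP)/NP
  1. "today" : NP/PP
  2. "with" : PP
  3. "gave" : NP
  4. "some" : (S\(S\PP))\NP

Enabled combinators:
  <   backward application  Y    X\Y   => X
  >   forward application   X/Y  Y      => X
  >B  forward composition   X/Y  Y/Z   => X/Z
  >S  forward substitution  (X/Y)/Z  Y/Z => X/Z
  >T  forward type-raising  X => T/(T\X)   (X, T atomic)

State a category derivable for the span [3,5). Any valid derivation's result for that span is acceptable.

[0,5] S   <
  [0,3] S\PP   >
    [0,1] "bone" : (S\PP)/NP
    [1,3] NP   >
      [1,2] "today" : NP/PP
      [2,3] "with" : PP
  [3,5] S\(S\PP)   <
    [3,4] "gave" : NP
    [4,5] "some" : (S\(S\PP))\NP

S\(S\PP)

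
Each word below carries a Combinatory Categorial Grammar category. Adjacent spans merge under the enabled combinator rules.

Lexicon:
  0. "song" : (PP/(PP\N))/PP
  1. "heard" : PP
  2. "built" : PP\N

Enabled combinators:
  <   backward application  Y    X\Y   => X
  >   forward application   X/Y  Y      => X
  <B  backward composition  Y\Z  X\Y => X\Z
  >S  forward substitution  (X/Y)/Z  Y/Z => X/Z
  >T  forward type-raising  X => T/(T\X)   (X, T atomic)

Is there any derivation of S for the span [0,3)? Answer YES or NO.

NO

(PP/(PP\N))/PP PP PP\N
CKY chart[0,3] = {N/(N\PP), NP/(NP\PP), PP, PP/(PP\PP), S/(S\PP)}; S ∉ chart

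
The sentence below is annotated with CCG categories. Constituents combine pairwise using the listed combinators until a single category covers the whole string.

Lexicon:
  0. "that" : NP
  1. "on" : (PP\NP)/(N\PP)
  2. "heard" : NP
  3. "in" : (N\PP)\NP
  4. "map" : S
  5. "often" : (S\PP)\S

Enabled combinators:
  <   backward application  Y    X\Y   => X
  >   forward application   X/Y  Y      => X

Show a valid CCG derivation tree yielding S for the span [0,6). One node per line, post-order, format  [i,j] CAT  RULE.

[0,1] NP  lex  "that"
[1,2] (PP\NP)/(N\PP)  lex  "on"
[2,3] NP  lex  "heard"
[3,4] (N\PP)\NP  lex  "in"
[2,4] N\PP  <  k=3
[1,4] PP\NP  >  k=2
[0,4] PP  <  k=1
[4,5] S  lex  "map"
[5,6] (S\PP)\S  lex  "often"
[4,6] S\PP  <  k=5
[0,6] S  <  k=4

[0,6] S   <
  [0,4] PP   <
    [0,1] "that" : NP
    [1,4] PP\NP   >
      [1,2] "on" : (PP\NP)/(N\PP)
      [2,4] N\PP   <
        [2,3] "heard" : NP
        [3,4] "in" : (N\PP)\NP
  [4,6] S\PP   <
    [4,5] "map" : S
    [5,6] "often" : (S\PP)\S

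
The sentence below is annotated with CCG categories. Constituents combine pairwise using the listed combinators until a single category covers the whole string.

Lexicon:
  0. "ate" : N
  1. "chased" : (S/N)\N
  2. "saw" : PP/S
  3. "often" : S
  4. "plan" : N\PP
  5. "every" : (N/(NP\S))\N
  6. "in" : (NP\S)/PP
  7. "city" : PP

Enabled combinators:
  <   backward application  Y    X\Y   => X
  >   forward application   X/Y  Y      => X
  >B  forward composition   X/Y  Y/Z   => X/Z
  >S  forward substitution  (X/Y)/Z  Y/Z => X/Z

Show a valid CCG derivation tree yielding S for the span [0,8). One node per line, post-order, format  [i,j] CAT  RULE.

[0,8] S   >
  [0,2] S/N   <
    [0,1] "ate" : N
    [1,2] "chased" : (S/N)\N
  [2,8] N   >
    [2,6] N/(NP\S)   <
      [2,5] N   <
        [2,4] PP   >
          [2,3] "saw" : PP/S
          [3,4] "often" : S
        [4,5] "plan" : N\PP
      [5,6] "every" : (N/(NP\S))\N
    [6,8] NP\S   >
      [6,7] "in" : (NP\S)/PP
      [7,8] "city" : PP

[0,1] N  lex  "ate"
[1,2] (S/N)\N  lex  "chased"
[0,2] S/N  <  k=1
[2,3] PP/S  lex  "saw"
[3,4] S  lex  "often"
[2,4] PP  >  k=3
[4,5] N\PP  lex  "plan"
[2,5] N  <  k=4
[5,6] (N/(NP\S))\N  lex  "every"
[2,6] N/(NP\S)  <  k=5
[6,7] (NP\S)/PP  lex  "in"
[7,8] PP  lex  "city"
[6,8] NP\S  >  k=7
[2,8] N  >  k=6
[0,8] S  >  k=2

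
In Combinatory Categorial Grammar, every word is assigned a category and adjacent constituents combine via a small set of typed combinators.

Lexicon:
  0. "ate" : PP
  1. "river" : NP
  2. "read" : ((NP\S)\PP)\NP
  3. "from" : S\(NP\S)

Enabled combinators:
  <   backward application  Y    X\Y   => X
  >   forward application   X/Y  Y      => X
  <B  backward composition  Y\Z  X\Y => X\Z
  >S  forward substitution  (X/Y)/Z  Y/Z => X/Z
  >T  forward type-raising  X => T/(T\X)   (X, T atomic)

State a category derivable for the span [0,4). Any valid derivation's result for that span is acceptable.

[0,4] S   <
  [0,1] "ate" : PP
  [1,4] S\PP   <B
    [1,3] (NP\S)\PP   <
      [1,2] "river" : NP
      [2,3] "read" : ((NP\S)\PP)\NP
    [3,4] "from" : S\(NP\S)

S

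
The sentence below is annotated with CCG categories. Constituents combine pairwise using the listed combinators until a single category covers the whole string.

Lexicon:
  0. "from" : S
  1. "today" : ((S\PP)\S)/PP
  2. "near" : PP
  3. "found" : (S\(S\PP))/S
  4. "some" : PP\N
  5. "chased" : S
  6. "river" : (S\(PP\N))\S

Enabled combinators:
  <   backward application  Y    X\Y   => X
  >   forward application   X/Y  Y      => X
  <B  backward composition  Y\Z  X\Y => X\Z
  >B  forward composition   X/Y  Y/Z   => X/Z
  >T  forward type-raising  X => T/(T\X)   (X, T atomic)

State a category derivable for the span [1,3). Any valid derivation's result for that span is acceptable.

(S\PP)\S

[0,7] S   <
  [0,3] S\PP   <
    [0,1] "from" : S
    [1,3] (S\PP)\S   >
      [1,2] "today" : ((S\PP)\S)/PP
      [2,3] "near" : PP
  [3,7] S\(S\PP)   >
    [3,4] "found" : (S\(S\PP))/S
    [4,7] S   <
      [4,5] "some" : PP\N
      [5,7] S\(PP\N)   <
        [5,6] "chased" : S
        [6,7] "river" : (S\(PP\N))\S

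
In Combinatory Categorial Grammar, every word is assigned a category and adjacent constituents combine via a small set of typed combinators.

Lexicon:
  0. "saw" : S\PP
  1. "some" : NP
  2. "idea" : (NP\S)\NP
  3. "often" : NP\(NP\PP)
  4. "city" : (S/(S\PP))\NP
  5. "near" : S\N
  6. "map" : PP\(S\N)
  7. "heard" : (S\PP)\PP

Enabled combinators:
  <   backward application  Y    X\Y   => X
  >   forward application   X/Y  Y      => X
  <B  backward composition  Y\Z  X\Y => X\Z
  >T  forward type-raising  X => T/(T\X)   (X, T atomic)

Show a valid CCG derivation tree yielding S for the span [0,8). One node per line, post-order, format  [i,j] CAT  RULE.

[0,8] S   >
  [0,5] S/(S\PP)   <
    [0,4] NP   <
      [0,3] NP\PP   <B
        [0,1] "saw" : S\PP
        [1,3] NP\S   <
          [1,2] "some" : NP
          [2,3] "idea" : (NP\S)\NP
      [3,4] "often" : NP\(NP\PP)
    [4,5] "city" : (S/(S\PP))\NP
  [5,8] S\PP   <
    [5,7] PP   <
      [5,6] "near" : S\N
      [6,7] "map" : PP\(S\N)
    [7,8] "heard" : (S\PP)\PP

[0,1] S\PP  lex  "saw"
[1,2] NP  lex  "some"
[2,3] (NP\S)\NP  lex  "idea"
[1,3] NP\S  <  k=2
[0,3] NP\PP  <B  k=1
[3,4] NP\(NP\PP)  lex  "often"
[0,4] NP  <  k=3
[4,5] (S/(S\PP))\NP  lex  "city"
[0,5] S/(S\PP)  <  k=4
[5,6] S\N  lex  "near"
[6,7] PP\(S\N)  lex  "map"
[5,7] PP  <  k=6
[7,8] (S\PP)\PP  lex  "heard"
[5,8] S\PP  <  k=7
[0,8] S  >  k=5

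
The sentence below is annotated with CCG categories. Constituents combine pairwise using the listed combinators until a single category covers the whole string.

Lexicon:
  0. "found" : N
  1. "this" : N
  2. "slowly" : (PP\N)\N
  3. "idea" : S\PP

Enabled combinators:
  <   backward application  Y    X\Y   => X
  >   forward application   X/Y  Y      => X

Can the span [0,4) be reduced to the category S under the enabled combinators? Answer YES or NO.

YES

[0,4] S   <
  [0,3] PP   <
    [0,1] "found" : N
    [1,3] PP\N   <
      [1,2] "this" : N
      [2,3] "slowly" : (PP\N)\N
  [3,4] "idea" : S\PP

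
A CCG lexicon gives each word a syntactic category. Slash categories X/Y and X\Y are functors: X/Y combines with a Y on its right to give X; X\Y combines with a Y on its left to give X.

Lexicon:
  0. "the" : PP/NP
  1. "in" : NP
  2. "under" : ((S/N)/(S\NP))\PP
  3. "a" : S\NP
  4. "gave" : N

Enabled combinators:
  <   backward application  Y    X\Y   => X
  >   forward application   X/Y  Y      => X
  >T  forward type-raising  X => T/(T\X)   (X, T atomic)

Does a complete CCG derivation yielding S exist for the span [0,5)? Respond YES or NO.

YES

[0,5] S   >
  [0,4] S/N   >
    [0,3] (S/N)/(S\NP)   <
      [0,2] PP   >
        [0,1] "the" : PP/NP
        [1,2] "in" : NP
      [2,3] "under" : ((S/N)/(S\NP))\PP
    [3,4] "a" : S\NP
  [4,5] "gave" : N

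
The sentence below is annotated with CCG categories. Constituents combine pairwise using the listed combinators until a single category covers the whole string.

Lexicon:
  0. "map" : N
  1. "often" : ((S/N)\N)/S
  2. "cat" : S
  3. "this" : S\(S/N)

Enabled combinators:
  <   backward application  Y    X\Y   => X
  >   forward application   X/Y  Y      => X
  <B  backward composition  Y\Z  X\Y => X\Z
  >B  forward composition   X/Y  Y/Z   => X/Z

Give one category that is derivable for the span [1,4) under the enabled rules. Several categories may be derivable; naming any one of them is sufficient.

S\N

[0,4] S   <
  [0,1] "map" : N
  [1,4] S\N   <B
    [1,3] (S/N)\N   >
      [1,2] "often" : ((S/N)\N)/S
      [2,3] "cat" : S
    [3,4] "this" : S\(S/N)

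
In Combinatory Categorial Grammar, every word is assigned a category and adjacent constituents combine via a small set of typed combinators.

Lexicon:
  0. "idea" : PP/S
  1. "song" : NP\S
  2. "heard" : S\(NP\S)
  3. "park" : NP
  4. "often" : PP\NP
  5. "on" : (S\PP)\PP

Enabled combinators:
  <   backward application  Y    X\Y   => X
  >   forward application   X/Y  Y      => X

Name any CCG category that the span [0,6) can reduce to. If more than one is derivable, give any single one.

S

[0,6] S   <
  [0,3] PP   >
    [0,1] "idea" : PP/S
    [1,3] S   <
      [1,2] "song" : NP\S
      [2,3] "heard" : S\(NP\S)
  [3,6] S\PP   <
    [3,5] PP   <
      [3,4] "park" : NP
      [4,5] "often" : PP\NP
    [5,6] "on" : (S\PP)\PP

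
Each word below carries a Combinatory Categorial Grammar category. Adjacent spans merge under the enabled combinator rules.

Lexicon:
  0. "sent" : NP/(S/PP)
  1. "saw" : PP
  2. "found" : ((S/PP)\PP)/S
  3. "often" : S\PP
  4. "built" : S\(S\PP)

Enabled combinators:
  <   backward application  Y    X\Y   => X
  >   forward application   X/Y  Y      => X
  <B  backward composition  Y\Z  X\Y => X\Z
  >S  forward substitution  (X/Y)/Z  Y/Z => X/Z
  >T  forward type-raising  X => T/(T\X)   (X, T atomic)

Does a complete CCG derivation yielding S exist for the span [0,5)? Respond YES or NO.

NO

NP/(S/PP) PP ((S/PP)\PP)/S S\PP S\(S\PP)
CKY chart[0,5] = {N/(N\NP), NP, NP/(NP\NP), PP/(PP\NP), S/(S\NP)}; S ∉ chart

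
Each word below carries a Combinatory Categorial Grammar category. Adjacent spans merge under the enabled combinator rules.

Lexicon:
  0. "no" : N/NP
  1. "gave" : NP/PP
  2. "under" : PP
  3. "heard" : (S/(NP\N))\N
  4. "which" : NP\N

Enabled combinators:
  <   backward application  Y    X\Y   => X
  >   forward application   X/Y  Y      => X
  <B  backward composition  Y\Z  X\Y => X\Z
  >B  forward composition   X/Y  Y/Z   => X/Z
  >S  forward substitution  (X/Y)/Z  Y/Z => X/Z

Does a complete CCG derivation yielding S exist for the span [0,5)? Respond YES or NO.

YES

[0,5] S   >
  [0,4] S/(NP\N)   <
    [0,3] N   >
      [0,2] N/PP   >B
        [0,1] "no" : N/NP
        [1,2] "gave" : NP/PP
      [2,3] "under" : PP
    [3,4] "heard" : (S/(NP\N))\N
  [4,5] "which" : NP\N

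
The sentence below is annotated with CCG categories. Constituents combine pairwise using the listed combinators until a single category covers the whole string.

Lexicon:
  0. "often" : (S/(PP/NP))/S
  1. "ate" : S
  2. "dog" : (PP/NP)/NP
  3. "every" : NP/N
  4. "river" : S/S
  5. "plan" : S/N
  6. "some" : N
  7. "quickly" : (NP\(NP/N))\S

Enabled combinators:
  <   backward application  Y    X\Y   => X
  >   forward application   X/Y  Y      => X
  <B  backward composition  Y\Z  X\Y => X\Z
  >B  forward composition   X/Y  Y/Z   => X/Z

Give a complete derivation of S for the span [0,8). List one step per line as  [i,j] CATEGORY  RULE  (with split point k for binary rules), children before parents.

[0,8] S   >
  [0,3] S/NP   >B
    [0,2] S/(PP/NP)   >
      [0,1] "often" : (S/(PP/NP))/S
      [1,2] "ate" : S
    [2,3] "dog" : (PP/NP)/NP
  [3,8] NP   <
    [3,4] "every" : NP/N
    [4,8] NP\(NP/N)   <
      [4,7] S   >
        [4,6] S/N   >B
          [4,5] "river" : S/S
          [5,6] "plan" : S/N
        [6,7] "some" : N
      [7,8] "quickly" : (NP\(NP/N))\S

[0,1] (S/(PP/NP))/S  lex  "often"
[1,2] S  lex  "ate"
[0,2] S/(PP/NP)  >  k=1
[2,3] (PP/NP)/NP  lex  "dog"
[0,3] S/NP  >B  k=2
[3,4] NP/N  lex  "every"
[4,5] S/S  lex  "river"
[5,6] S/N  lex  "plan"
[4,6] S/N  >B  k=5
[6,7] N  lex  "some"
[4,7] S  >  k=6
[7,8] (NP\(NP/N))\S  lex  "quickly"
[4,8] NP\(NP/N)  <  k=7
[3,8] NP  <  k=4
[0,8] S  >  k=3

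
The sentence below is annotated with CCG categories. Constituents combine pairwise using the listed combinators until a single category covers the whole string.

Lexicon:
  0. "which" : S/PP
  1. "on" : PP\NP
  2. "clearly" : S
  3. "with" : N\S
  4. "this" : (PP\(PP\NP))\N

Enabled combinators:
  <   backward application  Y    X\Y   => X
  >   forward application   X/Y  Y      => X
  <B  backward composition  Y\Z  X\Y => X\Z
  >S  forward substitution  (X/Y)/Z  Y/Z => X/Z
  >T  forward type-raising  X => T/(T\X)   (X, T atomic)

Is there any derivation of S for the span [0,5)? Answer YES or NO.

[0,5] S   >
  [0,1] "which" : S/PP
  [1,5] PP   <
    [1,2] "on" : PP\NP
    [2,5] PP\(PP\NP)   <
      [2,4] N   <
        [2,3] "clearly" : S
        [3,4] "with" : N\S
      [4,5] "this" : (PP\(PP\NP))\N

YES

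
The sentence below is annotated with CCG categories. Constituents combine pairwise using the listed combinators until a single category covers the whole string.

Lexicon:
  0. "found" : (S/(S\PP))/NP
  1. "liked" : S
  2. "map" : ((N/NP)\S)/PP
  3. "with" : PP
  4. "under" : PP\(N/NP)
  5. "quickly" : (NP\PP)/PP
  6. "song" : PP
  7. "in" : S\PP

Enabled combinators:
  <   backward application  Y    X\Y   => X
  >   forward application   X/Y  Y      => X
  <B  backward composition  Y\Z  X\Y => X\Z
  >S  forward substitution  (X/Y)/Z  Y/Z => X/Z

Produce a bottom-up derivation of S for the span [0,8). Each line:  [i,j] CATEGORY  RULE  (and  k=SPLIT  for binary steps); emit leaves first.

[0,8] S   >
  [0,7] S/(S\PP)   >
    [0,1] "found" : (S/(S\PP))/NP
    [1,7] NP   <
      [1,5] PP   <
        [1,2] "liked" : S
        [2,5] PP\S   <B
          [2,4] (N/NP)\S   >
            [2,3] "map" : ((N/NP)\S)/PP
            [3,4] "with" : PP
          [4,5] "under" : PP\(N/NP)
      [5,7] NP\PP   >
        [5,6] "quickly" : (NP\PP)/PP
        [6,7] "song" : PP
  [7,8] "in" : S\PP

[0,1] (S/(S\PP))/NP  lex  "found"
[1,2] S  lex  "liked"
[2,3] ((N/NP)\S)/PP  lex  "map"
[3,4] PP  lex  "with"
[2,4] (N/NP)\S  >  k=3
[4,5] PP\(N/NP)  lex  "under"
[2,5] PP\S  <B  k=4
[1,5] PP  <  k=2
[5,6] (NP\PP)/PP  lex  "quickly"
[6,7] PP  lex  "song"
[5,7] NP\PP  >  k=6
[1,7] NP  <  k=5
[0,7] S/(S\PP)  >  k=1
[7,8] S\PP  lex  "in"
[0,8] S  >  k=7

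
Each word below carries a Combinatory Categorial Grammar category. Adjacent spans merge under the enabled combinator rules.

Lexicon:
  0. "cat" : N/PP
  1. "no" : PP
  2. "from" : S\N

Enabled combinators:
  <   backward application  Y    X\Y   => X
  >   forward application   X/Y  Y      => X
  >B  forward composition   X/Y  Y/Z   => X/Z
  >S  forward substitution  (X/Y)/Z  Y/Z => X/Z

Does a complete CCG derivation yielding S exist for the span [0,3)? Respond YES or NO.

YES

[0,3] S   <
  [0,2] N   >
    [0,1] "cat" : N/PP
    [1,2] "no" : PP
  [2,3] "from" : S\N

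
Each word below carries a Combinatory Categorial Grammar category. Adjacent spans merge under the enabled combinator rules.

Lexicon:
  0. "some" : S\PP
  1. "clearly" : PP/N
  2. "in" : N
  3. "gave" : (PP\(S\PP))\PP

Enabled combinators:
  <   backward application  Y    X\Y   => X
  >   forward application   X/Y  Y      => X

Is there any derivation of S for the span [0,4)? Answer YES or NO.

S\PP PP/N N (PP\(S\PP))\PP
CKY chart[0,4] = {PP}; S ∉ chart

NO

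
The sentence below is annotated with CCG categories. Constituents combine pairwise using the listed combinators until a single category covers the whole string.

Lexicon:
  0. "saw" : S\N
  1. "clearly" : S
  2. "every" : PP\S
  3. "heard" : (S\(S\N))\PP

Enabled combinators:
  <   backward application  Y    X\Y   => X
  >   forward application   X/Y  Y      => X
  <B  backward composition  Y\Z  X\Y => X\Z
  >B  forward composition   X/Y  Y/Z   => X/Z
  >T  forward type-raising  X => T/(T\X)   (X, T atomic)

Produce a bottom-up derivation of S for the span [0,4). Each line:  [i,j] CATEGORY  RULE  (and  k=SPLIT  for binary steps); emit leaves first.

[0,4] S   <
  [0,1] "saw" : S\N
  [1,4] S\(S\N)   <
    [1,3] PP   >
      [1,2] PP/(PP\S)   >T
        [1,2] "clearly" : S
      [2,3] "every" : PP\S
    [3,4] "heard" : (S\(S\N))\PP

[0,1] S\N  lex  "saw"
[1,2] S  lex  "clearly"
[1,2] PP/(PP\S)  >T
[2,3] PP\S  lex  "every"
[1,3] PP  >  k=2
[3,4] (S\(S\N))\PP  lex  "heard"
[1,4] S\(S\N)  <  k=3
[0,4] S  <  k=1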